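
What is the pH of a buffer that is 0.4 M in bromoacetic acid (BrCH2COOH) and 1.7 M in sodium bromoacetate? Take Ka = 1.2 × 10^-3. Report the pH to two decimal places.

pKa = −log(1.2 × 10^-3) = 2.921
Henderson–Hasselbalch: pH = pKa + log([BrCH2COO-]/[BrCH2COOH]) = 2.921 + log(1.7/0.4)
pH = 2.921 + (+0.628) = 3.55

pH = 3.55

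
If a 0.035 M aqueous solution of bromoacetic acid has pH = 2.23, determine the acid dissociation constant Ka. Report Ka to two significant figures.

Ka = 1.2 × 10^-3

[H+] = 10^(-2.23) = 5.89 × 10^-3 M
At equilibrium [HA] = 0.035 − 5.89 × 10^-3 = 2.91 × 10^-2 M
Ka = [H+][A-]/[HA] = (5.89 × 10^-3)² / 2.91 × 10^-2 = 1.2 × 10^-3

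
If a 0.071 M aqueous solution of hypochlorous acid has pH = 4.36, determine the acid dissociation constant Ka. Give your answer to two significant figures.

[H+] = 10^(-4.36) = 4.37 × 10^-5 M
At equilibrium [HA] = 0.071 − 4.37 × 10^-5 = 7.10 × 10^-2 M
Ka = [H+][A-]/[HA] = (4.37 × 10^-5)² / 7.10 × 10^-2 = 2.7 × 10^-8

Ka = 2.7 × 10^-8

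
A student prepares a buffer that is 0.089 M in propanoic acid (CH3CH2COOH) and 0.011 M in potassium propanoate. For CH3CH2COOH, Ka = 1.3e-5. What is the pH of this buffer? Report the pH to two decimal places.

pKa = −log(1.3 × 10^-5) = 4.886
Using pH = pKa + log([base]/[acid]) with [base]/[acid] = 0.011/0.089:
pH = 4.886 + (-0.908) = 3.98

pH = 3.98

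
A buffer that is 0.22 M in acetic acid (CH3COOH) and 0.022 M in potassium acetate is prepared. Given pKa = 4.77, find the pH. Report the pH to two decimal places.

pH = 3.77

Using pH = pKa + log([base]/[acid]) with [base]/[acid] = 0.022/0.22:
pH = 4.77 + (-1.000) = 3.77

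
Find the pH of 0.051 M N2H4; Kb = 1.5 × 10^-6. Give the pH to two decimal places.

pH = 10.44

N2H4 + H2O ⇌ N2H5+ + OH-
Let x = [OH-] at equilibrium. Kb = x²/(0.051 − x).
Assume x ≪ 0.051: x ≈ √(1.5 × 10^-6 × 0.051) = 2.77 × 10^-4 M
pOH = −log(2.77 × 10^-4) = 3.56; pH = 14.00 − 3.56 = 10.44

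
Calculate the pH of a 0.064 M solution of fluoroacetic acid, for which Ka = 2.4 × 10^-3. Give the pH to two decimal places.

pH = 1.95

FCH2COOH ⇌ FCH2COO- + H+
From the ICE table, Ka = x²/(0.064 − x) = 2.4 × 10^-3.
Here C₀/Ka ≈ 26.7, so the small-x approximation fails. Use the quadratic:
x = [−0.0024 + √(0.0024² + 0.000614)]/2 = 1.13 × 10^-2 M
pH = −log[H+] = −log(1.13 × 10^-2) = 1.95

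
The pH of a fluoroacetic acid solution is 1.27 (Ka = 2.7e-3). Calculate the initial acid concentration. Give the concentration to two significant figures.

[H+] = 10^(-1.27) = 5.37 × 10^-2 M = x
Ka = x²/(C₀ − x) ⇒ C₀ = x + x²/Ka
C₀ = 5.37 × 10^-2 + (5.37 × 10^-2)²/(2.7 × 10^-3) = 1.12 M

C₀ = 1.1 M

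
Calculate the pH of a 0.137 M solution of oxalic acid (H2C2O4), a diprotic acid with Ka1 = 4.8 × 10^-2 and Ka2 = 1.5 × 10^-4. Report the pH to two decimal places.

pH = 1.22

Ka1 ≫ Ka2, so treat the first dissociation as the only significant source of H+.
Ka1 = x²/(0.137 − x) = 4.8 × 10^-2
Solving the quadratic: x = (−Ka1 + √(Ka1² + 4·Ka1·C₀))/2 = 6.06 × 10^-2 M
pH = −log(6.06 × 10^-2) = 1.22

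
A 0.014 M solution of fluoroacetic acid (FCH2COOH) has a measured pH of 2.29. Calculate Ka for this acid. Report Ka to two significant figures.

[H+] = 10^(-2.29) = 5.13 × 10^-3 M
At equilibrium [HA] = 0.014 − 5.13 × 10^-3 = 8.87 × 10^-3 M
Ka = [H+][A-]/[HA] = (5.13 × 10^-3)² / 8.87 × 10^-3 = 3.0 × 10^-3

Ka = 3.0 × 10^-3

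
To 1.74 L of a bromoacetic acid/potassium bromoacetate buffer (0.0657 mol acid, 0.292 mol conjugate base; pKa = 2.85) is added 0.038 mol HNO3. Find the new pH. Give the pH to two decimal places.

After neutralization: n(BrCH2COOH) = 0.104 mol, n(BrCH2COO-) = 0.254 mol.
pH = pKa + log([A⁻]/[HA]) = 2.85 + log(0.254/0.104) = 2.85 +0.388

pH = 3.24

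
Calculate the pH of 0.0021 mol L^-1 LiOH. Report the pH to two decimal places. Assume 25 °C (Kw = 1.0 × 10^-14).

pH = 11.32

LiOH is a strong base; [OH-] = 0.0021 M.
pOH = -log(0.0021) = 2.68
pH = 14.00 - 2.68 = 11.32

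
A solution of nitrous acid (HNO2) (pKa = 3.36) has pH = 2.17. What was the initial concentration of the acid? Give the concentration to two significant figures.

C₀ = 1.1 × 10^-1 M

[H+] = 10^(-2.17) = 6.76 × 10^-3 M = x
Ka = 10^(−3.36) = 4.37 × 10^-4
Ka = x²/(C₀ − x) ⇒ C₀ = x + x²/Ka
C₀ = 6.76 × 10^-3 + (6.76 × 10^-3)²/(4.37 × 10^-4) = 1.11 × 10^-1 M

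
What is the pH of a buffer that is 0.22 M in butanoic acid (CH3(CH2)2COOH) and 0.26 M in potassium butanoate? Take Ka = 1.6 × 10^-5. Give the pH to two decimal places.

pH = 4.87

pKa = −log(1.6 × 10^-5) = 4.796
Using pH = pKa + log([base]/[acid]) with [base]/[acid] = 0.26/0.22:
pH = 4.796 + (+0.073) = 4.87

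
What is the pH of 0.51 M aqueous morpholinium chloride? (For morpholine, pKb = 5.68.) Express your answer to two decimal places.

pH = 4.31

C4H8ONH2+ is the conjugate acid of the weak base C4H8ONH.
Kb = 10^(−5.68) = 2.09 × 10^-6
Ka = Kw/Kb = 1.0×10^-14 / 2.09 × 10^-6 = 4.78 × 10^-9
From the ICE table, Ka = [H+]²/(0.51 − [H+]) = 4.78 × 10^-9.
Since Ka ≪ C₀, [H+] ≈ √(Ka·C₀) = 4.94 × 10^-5 M.
([H+]/C₀ = 0.0097% < 5%, so the approximation holds.)
pH = −log[H+] = −log(4.94 × 10^-5) = 4.31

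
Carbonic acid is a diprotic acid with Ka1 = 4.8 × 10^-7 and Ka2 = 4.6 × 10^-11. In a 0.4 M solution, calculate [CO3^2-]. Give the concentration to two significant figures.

4.6 × 10^-11 M

First ionization gives [H+] ≈ [HCO3-] = 4.38 × 10^-4 M.
Second step: Ka2 = [H+][CO3^2-]/[HCO3-] ≈ [CO3^2-] (since [H+] ≈ [HCO3-]).
So [CO3^2-] ≈ Ka2.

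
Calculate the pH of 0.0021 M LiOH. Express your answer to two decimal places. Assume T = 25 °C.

pH = 11.32

LiOH is a strong base; [OH-] = 0.0021 M.
pOH = -log(0.0021) = 2.68
pH = 14.00 - 2.68 = 11.32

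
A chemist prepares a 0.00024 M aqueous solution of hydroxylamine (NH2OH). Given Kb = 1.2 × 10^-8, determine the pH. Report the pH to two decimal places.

NH2OH + H2O ⇌ NH3OH+ + OH-
Let x = [OH-] at equilibrium. Kb = x²/(0.00024 − x).
Assume x ≪ 0.00024: x ≈ √(1.2 × 10^-8 × 0.00024) = 1.70 × 10^-6 M
(x/C₀ = 0.71% < 5%, so the approximation holds.)
pOH = 5.77, so pH = 14.00 − pOH = 8.23

pH = 8.23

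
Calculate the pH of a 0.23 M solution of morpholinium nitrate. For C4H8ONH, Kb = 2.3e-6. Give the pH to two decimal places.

pH = 4.50

C4H8ONH2+ is the conjugate acid of the weak base C4H8ONH.
Ka = Kw/Kb = 1.0×10^-14 / 2.3 × 10^-6 = 4.35 × 10^-9
Ka = x²/(0.23 − x) = 4.35 × 10^-9
Assume x ≪ 0.23: x ≈ √(4.35 × 10^-9 × 0.23) = 3.16 × 10^-5 M
Check: 0.014% ionized — well under 5%, approximation valid.
pH = −log[H+] = −log(3.16 × 10^-5) = 4.50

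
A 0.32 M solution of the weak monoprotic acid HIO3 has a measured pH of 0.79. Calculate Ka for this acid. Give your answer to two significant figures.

Ka = 1.7 × 10^-1

[H+] = 10^(-0.79) = 1.62 × 10^-1 M
At equilibrium [HA] = 0.32 − 1.62 × 10^-1 = 1.58 × 10^-1 M
Ka = [H+][A-]/[HA] = (1.62 × 10^-1)² / 1.58 × 10^-1 = 1.7 × 10^-1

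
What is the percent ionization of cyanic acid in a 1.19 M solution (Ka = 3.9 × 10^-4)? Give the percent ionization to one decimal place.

HOCN ⇌ OCN- + H+; let x = [H+] at equilibrium.
x ≈ √(Ka·C₀) = √(3.9 × 10^-4 × 1.19) = 2.15 × 10^-2 M
Fraction ionized = 2.15 × 10^-2 / 1.19 = 0.0181 → 1.8%

1.8%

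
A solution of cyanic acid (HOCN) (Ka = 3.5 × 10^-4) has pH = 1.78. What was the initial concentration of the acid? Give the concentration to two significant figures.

C₀ = 8.0 × 10^-1 M

[H+] = 10^(-1.78) = 1.66 × 10^-2 M = x
Ka = x²/(C₀ − x) ⇒ C₀ = x + x²/Ka
C₀ = 1.66 × 10^-2 + (1.66 × 10^-2)²/(3.5 × 10^-4) = 8.04 × 10^-1 M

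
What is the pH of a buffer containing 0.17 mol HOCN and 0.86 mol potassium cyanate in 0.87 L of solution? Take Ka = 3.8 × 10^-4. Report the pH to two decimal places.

pH = 4.12

pKa = −log(3.8 × 10^-4) = 3.420
Using pH = pKa + log([base]/[acid]) with [base]/[acid] = 0.86/0.17:
pH = 3.420 + (+0.704) = 4.12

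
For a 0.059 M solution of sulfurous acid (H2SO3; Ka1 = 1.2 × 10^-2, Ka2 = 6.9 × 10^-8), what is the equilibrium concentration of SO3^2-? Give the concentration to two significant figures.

First ionization gives [H+] ≈ [HSO3-] = 2.13 × 10^-2 M.
Second step: Ka2 = [H+][SO3^2-]/[HSO3-] ≈ [SO3^2-] (since [H+] ≈ [HSO3-]).
So [SO3^2-] ≈ Ka2.

6.9 × 10^-8 M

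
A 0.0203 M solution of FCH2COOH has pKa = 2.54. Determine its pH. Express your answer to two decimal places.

FCH2COOH ⇌ FCH2COO- + H+
Ka = 10^(−2.54) = 2.88 × 10^-3
From the ICE table, Ka = x²/(0.0203 − x) = 2.88 × 10^-3.
Here C₀/Ka ≈ 7.05, so the small-x approximation fails. Use the quadratic:
x = [−0.00288 + √(0.00288² + 0.000234)]/2 = 6.34 × 10^-3 M
pH = −log[H+] = −log(6.34 × 10^-3) = 2.20

pH = 2.20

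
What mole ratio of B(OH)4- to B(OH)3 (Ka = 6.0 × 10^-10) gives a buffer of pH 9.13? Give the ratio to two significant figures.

pKa = -log(6.0 × 10^-10) = 9.222
pH = pKa + log(r) ⇒ log(r) = 9.13 − 9.222 = -0.092
r = [B(OH)4-]/[B(OH)3] = 10^(-0.092) = 0.809

ratio = 0.81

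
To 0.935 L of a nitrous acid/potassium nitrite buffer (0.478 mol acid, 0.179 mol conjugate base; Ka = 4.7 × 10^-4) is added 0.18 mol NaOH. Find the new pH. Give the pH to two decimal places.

pH = 3.41

After neutralization: n(HNO2) = 0.298 mol, n(NO2-) = 0.359 mol.
pKa = −log(4.7 × 10^-4) = 3.328
pH = pKa + log([A⁻]/[HA]) = 3.328 + log(0.359/0.298) = 3.328 +0.081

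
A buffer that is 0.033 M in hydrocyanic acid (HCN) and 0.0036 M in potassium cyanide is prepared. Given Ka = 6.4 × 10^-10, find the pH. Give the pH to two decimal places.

pKa = −log(6.4 × 10^-10) = 9.194
Henderson–Hasselbalch: pH = pKa + log([CN-]/[HCN]) = 9.194 + log(0.0036/0.033)
pH = 9.194 + (-0.962) = 8.23

pH = 8.23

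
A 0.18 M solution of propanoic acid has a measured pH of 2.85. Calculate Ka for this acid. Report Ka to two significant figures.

Ka = 1.1 × 10^-5

[H+] = 10^(-2.85) = 1.41 × 10^-3 M
At equilibrium [HA] = 0.18 − 1.41 × 10^-3 = 1.79 × 10^-1 M
Ka = [H+][A-]/[HA] = (1.41 × 10^-3)² / 1.79 × 10^-1 = 1.1 × 10^-5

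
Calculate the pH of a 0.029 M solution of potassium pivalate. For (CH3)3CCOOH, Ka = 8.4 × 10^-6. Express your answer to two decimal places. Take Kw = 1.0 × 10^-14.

(CH3)3CCOO- is the conjugate base of the weak acid (CH3)3CCOOH.
Kb = Kw/Ka = 1.0×10^-14 / 8.4 × 10^-6 = 1.19 × 10^-9
Let x = [OH-] at equilibrium. Kb = x²/(0.029 − x).
Since Kb ≪ C₀, x ≈ √(Kb·C₀) = 5.87 × 10^-6 M.
(x/C₀ = 0.02% < 5%, so the approximation holds.)
pOH = 5.23, so pH = 14.00 − pOH = 8.77

pH = 8.77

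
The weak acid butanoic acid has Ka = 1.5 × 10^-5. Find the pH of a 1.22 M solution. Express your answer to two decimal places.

CH3(CH2)2COOH ⇌ CH3(CH2)2COO- + H+
From the ICE table, Ka = x²/(1.22 − x) = 1.5 × 10^-5.
Neglecting x in the denominator: x = √(1.5 × 10^-5 × 1.22) = 4.28 × 10^-3 M
pH = −log[H+] = −log(4.28 × 10^-3) = 2.37

pH = 2.37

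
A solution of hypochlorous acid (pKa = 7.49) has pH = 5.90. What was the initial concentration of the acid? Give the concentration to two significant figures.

[H+] = 10^(-5.90) = 1.26 × 10^-6 M = x
Ka = 10^(−7.49) = 3.24 × 10^-8
Ka = x²/(C₀ − x) ⇒ C₀ = x + x²/Ka
C₀ = 1.26 × 10^-6 + (1.26 × 10^-6)²/(3.24 × 10^-8) = 5.03 × 10^-5 M

C₀ = 5.0 × 10^-5 M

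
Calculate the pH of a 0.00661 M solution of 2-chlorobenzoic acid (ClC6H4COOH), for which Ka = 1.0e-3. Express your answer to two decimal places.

ClC6H4COOH ⇌ ClC6H4COO- + H+
From the ICE table, Ka = [H+]²/(0.00661 − [H+]) = 1.0 × 10^-3.
[H+] is not negligible relative to C₀; solve [H+]² + 0.001·[H+] − 6.61e-06 = 0.
[H+] = [−0.001 + √(0.001² + 2.64e-05)]/2 = 2.12 × 10^-3 M
pH = −log[H+] = −log(2.12 × 10^-3) = 2.67

pH = 2.67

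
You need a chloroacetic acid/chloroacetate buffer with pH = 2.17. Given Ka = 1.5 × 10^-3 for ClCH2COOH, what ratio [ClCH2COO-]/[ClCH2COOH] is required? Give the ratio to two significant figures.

ratio = 0.22

pKa = -log(1.5 × 10^-3) = 2.824
pH = pKa + log(r) ⇒ log(r) = 2.17 − 2.824 = -0.654
r = [ClCH2COO-]/[ClCH2COOH] = 10^(-0.654) = 0.222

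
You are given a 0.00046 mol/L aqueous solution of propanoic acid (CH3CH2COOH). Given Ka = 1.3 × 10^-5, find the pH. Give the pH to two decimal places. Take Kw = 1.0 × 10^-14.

CH3CH2COOH ⇌ CH3CH2COO- + H+
Ka = [H+]²/(0.00046 − [H+]) = 1.3 × 10^-5
[H+] is not negligible relative to C₀; solve [H+]² + 1.3e-05·[H+] − 5.98e-09 = 0.
[H+] = [−1.3e-05 + √(1.3e-05² + 2.39e-08)]/2 = 7.11 × 10^-5 M
pH = −log(7.11 × 10^-5) = 4.15

pH = 4.15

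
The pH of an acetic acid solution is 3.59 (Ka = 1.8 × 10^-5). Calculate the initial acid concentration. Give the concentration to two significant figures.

[H+] = 10^(-3.59) = 2.57 × 10^-4 M = x
Ka = x²/(C₀ − x) ⇒ C₀ = x + x²/Ka
C₀ = 2.57 × 10^-4 + (2.57 × 10^-4)²/(1.8 × 10^-5) = 3.93 × 10^-3 M

C₀ = 3.9 × 10^-3 M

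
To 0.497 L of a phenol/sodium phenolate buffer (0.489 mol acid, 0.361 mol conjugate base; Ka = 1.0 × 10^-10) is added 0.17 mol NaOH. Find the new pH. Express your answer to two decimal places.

OH- converts C6H5OH to C6H5O-: C6H5OH → 0.319 mol, C6H5O- → 0.531 mol.
pKa = −log(1.0 × 10^-10) = 10.000
pH = pKa + log([A⁻]/[HA]) = 10.000 + log(0.531/0.319) = 10.000 +0.221

pH = 10.22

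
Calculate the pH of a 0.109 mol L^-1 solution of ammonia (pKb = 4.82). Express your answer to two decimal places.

pH = 11.11

NH3 + H2O ⇌ NH4+ + OH-
Kb = 10^(−4.82) = 1.51 × 10^-5
Kb = [OH-]²/(0.109 − [OH-]) = 1.51 × 10^-5
Since Kb ≪ C₀, [OH-] ≈ √(Kb·C₀) = 1.28 × 10^-3 M.
([OH-]/C₀ = 1.2% < 5%, so the approximation holds.)
pOH = −log(1.28 × 10^-3) = 2.89; pH = 14.00 − 2.89 = 11.11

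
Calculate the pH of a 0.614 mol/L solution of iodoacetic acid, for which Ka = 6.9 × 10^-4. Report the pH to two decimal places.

ICH2COOH ⇌ ICH2COO- + H+
Ka = [H+]²/(0.614 − [H+]) = 6.9 × 10^-4
Assume [H+] ≪ 0.614: [H+] ≈ √(6.9 × 10^-4 × 0.614) = 2.06 × 10^-2 M
([H+]/C₀ = 3.4% < 5%, so the approximation holds.)
pH = −log[H+] = −log(2.06 × 10^-2) = 1.69

pH = 1.69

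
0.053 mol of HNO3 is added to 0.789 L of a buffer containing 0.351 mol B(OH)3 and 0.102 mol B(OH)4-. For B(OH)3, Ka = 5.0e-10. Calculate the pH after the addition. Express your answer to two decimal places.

Added H+ converts B(OH)4- to B(OH)3: B(OH)3 → 0.404 mol, B(OH)4- → 0.049 mol.
pKa = −log(5.0 × 10^-10) = 9.301
pH = pKa + log([A⁻]/[HA]) = 9.301 + log(0.049/0.404) = 9.301 -0.916

pH = 8.38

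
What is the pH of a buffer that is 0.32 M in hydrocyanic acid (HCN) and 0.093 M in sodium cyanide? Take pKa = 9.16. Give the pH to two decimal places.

pH = 8.62

Henderson–Hasselbalch: pH = pKa + log([CN-]/[HCN]) = 9.16 + log(0.093/0.32)
pH = 9.16 + (-0.537) = 8.62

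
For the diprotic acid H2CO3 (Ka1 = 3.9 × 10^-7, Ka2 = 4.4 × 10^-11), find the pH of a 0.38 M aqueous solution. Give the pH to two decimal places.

Since Ka1 ≫ Ka2, the first ionization dominates [H+].
Ka1 = x²/(0.38 − x) = 3.9 × 10^-7
x ≈ √(3.9 × 10^-7 × 0.38) = 3.85 × 10^-4 M
pH = −log(3.85 × 10^-4) = 3.41

pH = 3.41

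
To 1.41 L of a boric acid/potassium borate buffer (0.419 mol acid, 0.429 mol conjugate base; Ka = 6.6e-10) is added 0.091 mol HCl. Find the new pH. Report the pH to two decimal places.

After neutralization: n(B(OH)3) = 0.51 mol, n(B(OH)4-) = 0.338 mol.
pKa = −log(6.6 × 10^-10) = 9.180
pH = pKa + log(n_B(OH)4-/n_B(OH)3) = 9.180 + log(0.338/0.51) = 9.180 + (-0.179)

pH = 9.00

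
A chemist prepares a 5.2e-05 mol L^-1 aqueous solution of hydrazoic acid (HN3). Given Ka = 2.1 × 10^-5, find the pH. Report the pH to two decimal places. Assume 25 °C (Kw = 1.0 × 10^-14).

HN3 ⇌ N3- + H+
From the ICE table, Ka = [H+]²/(5.2e-05 − [H+]) = 2.1 × 10^-5.
The 5% rule fails; solving [H+]² + Ka·[H+] − Ka·C₀ = 0 exactly:
[H+] = (−Ka + √(Ka² + 4·Ka·C₀))/2 = 2.42 × 10^-5 M
pH = −log(2.42 × 10^-5) = 4.62

pH = 4.62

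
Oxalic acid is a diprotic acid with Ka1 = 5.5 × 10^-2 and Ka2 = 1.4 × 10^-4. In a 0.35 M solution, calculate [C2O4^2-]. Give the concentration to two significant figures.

1.4 × 10^-4 M

First ionization gives [H+] ≈ [HC2O4-] = 1.14 × 10^-1 M.
Second step: Ka2 = [H+][C2O4^2-]/[HC2O4-] ≈ [C2O4^2-] (since [H+] ≈ [HC2O4-]).
So [C2O4^2-] ≈ Ka2.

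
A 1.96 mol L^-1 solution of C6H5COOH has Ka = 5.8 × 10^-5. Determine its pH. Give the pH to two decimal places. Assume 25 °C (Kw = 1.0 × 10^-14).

C6H5COOH ⇌ C6H5COO- + H+
From the ICE table, Ka = [H+]²/(1.96 − [H+]) = 5.8 × 10^-5.
Since Ka ≪ C₀, [H+] ≈ √(Ka·C₀) = 1.07 × 10^-2 M.
pH = −log(1.07 × 10^-2) = 1.97

pH = 1.97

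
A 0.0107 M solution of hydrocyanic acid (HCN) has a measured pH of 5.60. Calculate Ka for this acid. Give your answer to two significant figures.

[H+] = 10^(-5.60) = 2.51 × 10^-6 M
At equilibrium [HA] = 0.0107 − 2.51 × 10^-6 = 1.07 × 10^-2 M
Ka = [H+][A-]/[HA] = (2.51 × 10^-6)² / 1.07 × 10^-2 = 5.9 × 10^-10

Ka = 5.9 × 10^-10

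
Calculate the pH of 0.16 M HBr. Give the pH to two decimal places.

HBr is a strong acid and dissociates completely, so [H+] = 0.16 M.
pH = -log(0.16) = 0.80

pH = 0.80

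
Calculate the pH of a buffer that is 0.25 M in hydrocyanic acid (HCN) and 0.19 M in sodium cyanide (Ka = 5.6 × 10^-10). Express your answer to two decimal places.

pH = 9.13

pKa = −log(5.6 × 10^-10) = 9.252
pH = pKa + log([A⁻]/[HA]) = 9.252 + log(0.19/0.25)
pH = 9.252 + (-0.119) = 9.13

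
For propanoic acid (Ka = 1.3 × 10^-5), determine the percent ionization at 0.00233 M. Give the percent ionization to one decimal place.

7.2%

CH3CH2COOH ⇌ CH3CH2COO- + H+; let x = [H+] at equilibrium.
Ka = x²/(C₀ − x); solving the quadratic gives x = 1.68 × 10^-4 M.
Fraction ionized = 1.68 × 10^-4 / 0.00233 = 0.0721 → 7.2%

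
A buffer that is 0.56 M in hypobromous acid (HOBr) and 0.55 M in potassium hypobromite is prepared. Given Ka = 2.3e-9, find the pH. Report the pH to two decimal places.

pH = 8.63

pKa = −log(2.3 × 10^-9) = 8.638
Using pH = pKa + log([base]/[acid]) with [base]/[acid] = 0.55/0.56:
pH = 8.638 + (-0.008) = 8.63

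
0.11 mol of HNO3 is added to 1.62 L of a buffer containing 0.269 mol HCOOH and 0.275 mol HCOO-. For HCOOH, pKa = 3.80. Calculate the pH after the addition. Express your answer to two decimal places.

pH = 3.44

Added H+ converts HCOO- to HCOOH: HCOOH → 0.379 mol, HCOO- → 0.165 mol.
pH = pKa + log([A⁻]/[HA]) = 3.80 + log(0.165/0.379) = 3.80 -0.361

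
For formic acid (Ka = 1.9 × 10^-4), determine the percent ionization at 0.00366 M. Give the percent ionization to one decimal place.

20.3%

HCOOH ⇌ HCOO- + H+; let x = [H+] at equilibrium.
Solve x² + 0.00019x − 6.95e-07 = 0 → x = 7.44 × 10^-4 M
% ionization = x/C₀ × 100% = 7.44 × 10^-4/0.00366 × 100% = 20.3%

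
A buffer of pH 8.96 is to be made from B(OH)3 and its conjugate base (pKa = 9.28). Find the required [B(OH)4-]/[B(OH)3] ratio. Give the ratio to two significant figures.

ratio = 0.48

pH = pKa + log(r) ⇒ log(r) = 8.96 − 9.28 = -0.32
r = [B(OH)4-]/[B(OH)3] = 10^(-0.32) = 0.479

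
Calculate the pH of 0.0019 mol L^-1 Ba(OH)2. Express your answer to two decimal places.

Ba(OH)2 is a strong base (each formula unit releases 2 OH-); [OH-] = 0.0038 M.
pOH = -log(0.0038) = 2.42
pH = 14.00 - 2.42 = 11.58

pH = 11.58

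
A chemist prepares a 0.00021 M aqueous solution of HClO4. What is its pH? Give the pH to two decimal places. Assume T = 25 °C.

pH = 3.68

HClO4 is a strong acid and dissociates completely, so [H+] = 0.00021 M.
pH = -log(0.00021) = 3.68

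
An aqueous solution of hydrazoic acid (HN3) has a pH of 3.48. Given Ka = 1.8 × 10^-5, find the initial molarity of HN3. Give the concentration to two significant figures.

[H+] = 10^(-3.48) = 3.31 × 10^-4 M = x
Ka = x²/(C₀ − x) ⇒ C₀ = x + x²/Ka
C₀ = 3.31 × 10^-4 + (3.31 × 10^-4)²/(1.8 × 10^-5) = 6.42 × 10^-3 M

C₀ = 6.4 × 10^-3 M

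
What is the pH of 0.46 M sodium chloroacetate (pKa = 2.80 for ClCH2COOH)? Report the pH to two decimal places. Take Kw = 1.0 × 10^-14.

ClCH2COO- is the conjugate base of the weak acid ClCH2COOH.
Ka = 10^(−2.80) = 1.58 × 10^-3
Kb = Kw/Ka = 1.0×10^-14 / 1.58 × 10^-3 = 6.33 × 10^-12
Kb = x²/(0.46 − x) = 6.33 × 10^-12
Neglecting x in the denominator: x = √(6.33 × 10^-12 × 0.46) = 1.71 × 10^-6 M
pOH = −log(1.71 × 10^-6) = 5.77; pH = 14.00 − 5.77 = 8.23

pH = 8.23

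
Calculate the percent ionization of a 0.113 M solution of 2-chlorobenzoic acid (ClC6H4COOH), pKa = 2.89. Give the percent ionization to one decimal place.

ClC6H4COOH ⇌ ClC6H4COO- + H+; let x = [H+] at equilibrium.
Ka = 10^(−2.89) = 1.29 × 10^-3
Solve x² + 0.00129x − 0.000146 = 0 → x = 1.14 × 10^-2 M
% ionization = x/C₀ × 100% = 1.14 × 10^-2/0.113 × 100% = 10.1%

10.1%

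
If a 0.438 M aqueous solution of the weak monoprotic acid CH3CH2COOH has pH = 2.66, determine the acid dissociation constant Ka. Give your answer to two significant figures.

[H+] = 10^(-2.66) = 2.19 × 10^-3 M
At equilibrium [HA] = 0.438 − 2.19 × 10^-3 = 4.36 × 10^-1 M
Ka = [H+][A-]/[HA] = (2.19 × 10^-3)² / 4.36 × 10^-1 = 1.1 × 10^-5

Ka = 1.1 × 10^-5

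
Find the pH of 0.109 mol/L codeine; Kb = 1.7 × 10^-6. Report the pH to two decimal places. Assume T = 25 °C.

C18H21NO3 + H2O ⇌ C18H22NO3+ + OH-
From the ICE table, Kb = [OH-]²/(0.109 − [OH-]) = 1.7 × 10^-6.
Assume [OH-] ≪ 0.109: [OH-] ≈ √(1.7 × 10^-6 × 0.109) = 4.30 × 10^-4 M
pOH = 3.37, so pH = 14.00 − pOH = 10.63

pH = 10.63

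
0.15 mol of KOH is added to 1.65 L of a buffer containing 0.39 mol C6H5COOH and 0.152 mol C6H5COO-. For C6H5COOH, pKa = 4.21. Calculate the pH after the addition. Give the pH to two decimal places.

pH = 4.31

OH- converts C6H5COOH to C6H5COO-: C6H5COOH → 0.24 mol, C6H5COO- → 0.302 mol.
pH = pKa + log(n_C6H5COO-/n_C6H5COOH) = 4.21 + log(0.302/0.24) = 4.21 + (+0.100)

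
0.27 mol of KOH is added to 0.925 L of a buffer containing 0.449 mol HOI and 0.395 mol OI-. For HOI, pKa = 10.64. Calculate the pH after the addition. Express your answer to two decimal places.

pH = 11.21

OH- converts HOI to OI-: HOI → 0.179 mol, OI- → 0.665 mol.
pH = pKa + log(n_OI-/n_HOI) = 10.64 + log(0.665/0.179) = 10.64 + (+0.570)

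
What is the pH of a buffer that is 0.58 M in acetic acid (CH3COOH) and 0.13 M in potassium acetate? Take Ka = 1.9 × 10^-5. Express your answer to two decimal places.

pH = 4.07

pKa = −log(1.9 × 10^-5) = 4.721
Using pH = pKa + log([base]/[acid]) with [base]/[acid] = 0.13/0.58:
pH = 4.721 + (-0.649) = 4.07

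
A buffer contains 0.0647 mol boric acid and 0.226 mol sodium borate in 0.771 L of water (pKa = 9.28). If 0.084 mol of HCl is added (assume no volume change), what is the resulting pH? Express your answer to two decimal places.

pH = 9.26

Added H+ converts B(OH)4- to B(OH)3: B(OH)3 → 0.149 mol, B(OH)4- → 0.142 mol.
pH = pKa + log([A⁻]/[HA]) = 9.28 + log(0.142/0.149) = 9.28 -0.021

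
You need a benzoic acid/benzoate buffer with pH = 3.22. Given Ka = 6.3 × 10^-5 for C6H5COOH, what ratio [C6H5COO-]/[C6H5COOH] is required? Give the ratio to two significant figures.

ratio = 0.10

pKa = -log(6.3 × 10^-5) = 4.201
pH = pKa + log(r) ⇒ log(r) = 3.22 − 4.201 = -0.981
r = [C6H5COO-]/[C6H5COOH] = 10^(-0.981) = 0.104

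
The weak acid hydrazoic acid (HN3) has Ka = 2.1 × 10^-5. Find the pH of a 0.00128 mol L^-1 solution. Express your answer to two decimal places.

HN3 ⇌ N3- + H+
Let x = [H+] at equilibrium. Ka = x²/(0.00128 − x).
The 5% rule fails; solving x² + Ka·x − Ka·C₀ = 0 exactly:
x = [−2.1e-05 + √(2.1e-05² + 1.08e-07)]/2 = 1.54 × 10^-4 M
pH = −log[H+] = −log(1.54 × 10^-4) = 3.81

pH = 3.81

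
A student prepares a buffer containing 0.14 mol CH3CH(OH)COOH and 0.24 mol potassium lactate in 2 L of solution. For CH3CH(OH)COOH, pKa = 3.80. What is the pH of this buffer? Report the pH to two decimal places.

Using pH = pKa + log([base]/[acid]) with [base]/[acid] = 0.24/0.14:
pH = 3.80 + (+0.234) = 4.03

pH = 4.03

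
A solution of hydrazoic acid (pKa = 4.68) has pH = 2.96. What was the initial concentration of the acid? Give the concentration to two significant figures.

C₀ = 5.9 × 10^-2 M

[H+] = 10^(-2.96) = 1.10 × 10^-3 M = x
Ka = 10^(−4.68) = 2.09 × 10^-5
Ka = x²/(C₀ − x) ⇒ C₀ = x + x²/Ka
C₀ = 1.10 × 10^-3 + (1.10 × 10^-3)²/(2.09 × 10^-5) = 5.90 × 10^-2 M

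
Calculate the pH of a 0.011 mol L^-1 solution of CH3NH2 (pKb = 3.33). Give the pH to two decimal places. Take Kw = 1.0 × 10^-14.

CH3NH2 + H2O ⇌ CH3NH3+ + OH-
Kb = 10^(−3.33) = 4.68 × 10^-4
Kb = [OH-]²/(0.011 − [OH-]) = 4.68 × 10^-4
[OH-] is not negligible relative to C₀; solve [OH-]² + 0.000468·[OH-] − 5.15e-06 = 0.
[OH-] = [−0.000468 + √(0.000468² + 2.06e-05)]/2 = 2.05 × 10^-3 M
pOH = 2.69, so pH = 14.00 − pOH = 11.31

pH = 11.31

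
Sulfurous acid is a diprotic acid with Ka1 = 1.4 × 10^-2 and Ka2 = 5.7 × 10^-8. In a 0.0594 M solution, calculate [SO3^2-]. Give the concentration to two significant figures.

First ionization gives [H+] ≈ [HSO3-] = 2.27 × 10^-2 M.
Second step: Ka2 = [H+][SO3^2-]/[HSO3-] ≈ [SO3^2-] (since [H+] ≈ [HSO3-]).
So [SO3^2-] ≈ Ka2.

5.7 × 10^-8 M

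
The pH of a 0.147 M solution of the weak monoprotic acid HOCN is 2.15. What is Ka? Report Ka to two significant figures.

Ka = 3.6 × 10^-4

[H+] = 10^(-2.15) = 7.08 × 10^-3 M
At equilibrium [HA] = 0.147 − 7.08 × 10^-3 = 1.40 × 10^-1 M
Ka = [H+][A-]/[HA] = (7.08 × 10^-3)² / 1.40 × 10^-1 = 3.6 × 10^-4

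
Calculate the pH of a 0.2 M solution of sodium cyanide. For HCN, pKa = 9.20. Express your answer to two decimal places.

CN- is the conjugate base of the weak acid HCN.
Ka = 10^(−9.20) = 6.31 × 10^-10
Kb = Kw/Ka = 1.0×10^-14 / 6.31 × 10^-10 = 1.58 × 10^-5
Kb = [OH-]²/(0.2 − [OH-]) = 1.58 × 10^-5
Neglecting [OH-] in the denominator: [OH-] = √(1.58 × 10^-5 × 0.2) = 1.78 × 10^-3 M
([OH-]/C₀ = 0.89% < 5%, so the approximation holds.)
pOH = −log(1.78 × 10^-3) = 2.75; pH = 14.00 − 2.75 = 11.25

pH = 11.25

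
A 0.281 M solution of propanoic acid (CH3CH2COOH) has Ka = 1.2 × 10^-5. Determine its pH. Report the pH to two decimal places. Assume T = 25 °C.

pH = 2.74

CH3CH2COOH ⇌ CH3CH2COO- + H+
Let x = [H+] at equilibrium. Ka = x²/(0.281 − x).
Neglecting x in the denominator: x = √(1.2 × 10^-5 × 0.281) = 1.84 × 10^-3 M
pH = −log[H+] = −log(1.84 × 10^-3) = 2.74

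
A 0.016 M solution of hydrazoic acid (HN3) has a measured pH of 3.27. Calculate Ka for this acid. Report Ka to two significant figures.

Ka = 1.9 × 10^-5

[H+] = 10^(-3.27) = 5.37 × 10^-4 M
At equilibrium [HA] = 0.016 − 5.37 × 10^-4 = 1.55 × 10^-2 M
Ka = [H+][A-]/[HA] = (5.37 × 10^-4)² / 1.55 × 10^-2 = 1.9 × 10^-5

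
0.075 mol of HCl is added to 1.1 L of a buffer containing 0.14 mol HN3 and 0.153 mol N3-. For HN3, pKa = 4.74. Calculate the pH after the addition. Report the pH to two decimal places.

pH = 4.30

After neutralization: n(HN3) = 0.215 mol, n(N3-) = 0.078 mol.
Henderson–Hasselbalch with mole ratio 0.078/0.215: pH = 4.74 + (-0.440)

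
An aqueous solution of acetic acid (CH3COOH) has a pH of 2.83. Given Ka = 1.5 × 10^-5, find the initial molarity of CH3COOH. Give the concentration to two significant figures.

[H+] = 10^(-2.83) = 1.48 × 10^-3 M = x
Ka = x²/(C₀ − x) ⇒ C₀ = x + x²/Ka
C₀ = 1.48 × 10^-3 + (1.48 × 10^-3)²/(1.5 × 10^-5) = 1.48 × 10^-1 M

C₀ = 1.5 × 10^-1 M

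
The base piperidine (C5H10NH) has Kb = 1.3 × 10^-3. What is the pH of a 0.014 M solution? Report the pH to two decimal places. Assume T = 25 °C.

pH = 11.56

C5H10NH + H2O ⇌ C5H10NH2+ + OH-
From the ICE table, Kb = [OH-]²/(0.014 − [OH-]) = 1.3 × 10^-3.
[OH-] is not negligible relative to C₀; solve [OH-]² + 0.0013·[OH-] − 1.82e-05 = 0.
[OH-] = [−0.0013 + √(0.0013² + 7.28e-05)]/2 = 3.67 × 10^-3 M
pOH = 2.44, so pH = 14.00 − pOH = 11.56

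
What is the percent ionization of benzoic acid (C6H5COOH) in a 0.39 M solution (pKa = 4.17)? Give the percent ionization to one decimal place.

1.3%

C6H5COOH ⇌ C6H5COO- + H+; let x = [H+] at equilibrium.
Ka = 10^(−4.17) = 6.76 × 10^-5
x ≈ √(Ka·C₀) = √(6.76 × 10^-5 × 0.39) = 5.13 × 10^-3 M
Fraction ionized = 5.13 × 10^-3 / 0.39 = 0.0132 → 1.3%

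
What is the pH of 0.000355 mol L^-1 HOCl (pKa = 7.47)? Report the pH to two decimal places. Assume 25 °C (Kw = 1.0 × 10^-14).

pH = 5.46

HOCl ⇌ OCl- + H+
Ka = 10^(−7.47) = 3.39 × 10^-8
Ka = [H+]²/(0.000355 − [H+]) = 3.39 × 10^-8
Neglecting [H+] in the denominator: [H+] = √(3.39 × 10^-8 × 0.000355) = 3.47 × 10^-6 M
Check: 0.98% ionized — well under 5%, approximation valid.
pH = −log[H+] = −log(3.47 × 10^-6) = 5.46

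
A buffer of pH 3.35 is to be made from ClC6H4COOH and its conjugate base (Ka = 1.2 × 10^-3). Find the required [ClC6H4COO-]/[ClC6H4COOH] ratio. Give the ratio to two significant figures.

pKa = -log(1.2 × 10^-3) = 2.921
pH = pKa + log(r) ⇒ log(r) = 3.35 − 2.921 = +0.429
r = [ClC6H4COO-]/[ClC6H4COOH] = 10^(+0.429) = 2.69

ratio = 2.7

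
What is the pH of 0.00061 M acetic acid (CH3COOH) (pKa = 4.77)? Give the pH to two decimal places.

CH3COOH ⇌ CH3COO- + H+
Ka = 10^(−4.77) = 1.70 × 10^-5
From the ICE table, Ka = [H+]²/(0.00061 − [H+]) = 1.70 × 10^-5.
The 5% rule fails; solving [H+]² + Ka·[H+] − Ka·C₀ = 0 exactly:
[H+] = [−1.7e-05 + √(1.7e-05² + 4.15e-08)]/2 = 9.37 × 10^-5 M
pH = −log(9.37 × 10^-5) = 4.03

pH = 4.03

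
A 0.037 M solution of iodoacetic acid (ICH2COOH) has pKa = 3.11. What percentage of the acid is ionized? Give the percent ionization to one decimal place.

13.5%

ICH2COOH ⇌ ICH2COO- + H+; let x = [H+] at equilibrium.
Ka = 10^(−3.11) = 7.76 × 10^-4
Solve x² + 0.000776x − 2.87e-05 = 0 → x = 4.98 × 10^-3 M
Fraction ionized = 4.98 × 10^-3 / 0.037 = 0.1346 → 13.5%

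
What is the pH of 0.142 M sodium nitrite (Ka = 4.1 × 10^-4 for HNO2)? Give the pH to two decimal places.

NO2- is the conjugate base of the weak acid HNO2.
Kb = Kw/Ka = 1.0×10^-14 / 4.1 × 10^-4 = 2.44 × 10^-11
From the ICE table, Kb = [OH-]²/(0.142 − [OH-]) = 2.44 × 10^-11.
Neglecting [OH-] in the denominator: [OH-] = √(2.44 × 10^-11 × 0.142) = 1.86 × 10^-6 M
([OH-]/C₀ = 0.0013% < 5%, so the approximation holds.)
pOH = 5.73, so pH = 14.00 − pOH = 8.27

pH = 8.27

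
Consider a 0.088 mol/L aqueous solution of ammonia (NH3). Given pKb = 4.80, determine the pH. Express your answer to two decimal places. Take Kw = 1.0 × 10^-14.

NH3 + H2O ⇌ NH4+ + OH-
Kb = 10^(−4.80) = 1.58 × 10^-5
Kb = [OH-]²/(0.088 − [OH-]) = 1.58 × 10^-5
Assume [OH-] ≪ 0.088: [OH-] ≈ √(1.58 × 10^-5 × 0.088) = 1.18 × 10^-3 M
([OH-]/C₀ = 1.3% < 5%, so the approximation holds.)
pOH = 2.93, so pH = 14.00 − pOH = 11.07

pH = 11.07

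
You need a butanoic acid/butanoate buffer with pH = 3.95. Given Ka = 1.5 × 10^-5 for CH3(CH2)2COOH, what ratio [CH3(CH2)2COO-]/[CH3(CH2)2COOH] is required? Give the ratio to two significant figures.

pKa = -log(1.5 × 10^-5) = 4.824
pH = pKa + log(r) ⇒ log(r) = 3.95 − 4.824 = -0.874
r = [CH3(CH2)2COO-]/[CH3(CH2)2COOH] = 10^(-0.874) = 0.134

ratio = 0.13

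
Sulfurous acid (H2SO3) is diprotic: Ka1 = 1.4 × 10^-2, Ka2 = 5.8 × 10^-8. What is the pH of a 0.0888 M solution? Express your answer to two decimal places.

pH = 1.54

Ka1 ≫ Ka2, so treat the first dissociation as the only significant source of H+.
Ka1 = x²/(0.0888 − x) = 1.4 × 10^-2
Solving the quadratic: x = (−Ka1 + √(Ka1² + 4·Ka1·C₀))/2 = 2.89 × 10^-2 M
pH = −log(2.89 × 10^-2) = 1.54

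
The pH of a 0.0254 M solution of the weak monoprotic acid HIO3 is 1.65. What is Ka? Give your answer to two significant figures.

[H+] = 10^(-1.65) = 2.24 × 10^-2 M
At equilibrium [HA] = 0.0254 − 2.24 × 10^-2 = 3.00 × 10^-3 M
Ka = [H+][A-]/[HA] = (2.24 × 10^-2)² / 3.00 × 10^-3 = 1.7 × 10^-1

Ka = 1.7 × 10^-1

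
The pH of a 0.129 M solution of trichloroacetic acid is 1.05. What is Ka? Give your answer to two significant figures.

Ka = 2.0 × 10^-1

[H+] = 10^(-1.05) = 8.91 × 10^-2 M
At equilibrium [HA] = 0.129 − 8.91 × 10^-2 = 3.99 × 10^-2 M
Ka = [H+][A-]/[HA] = (8.91 × 10^-2)² / 3.99 × 10^-2 = 2.0 × 10^-1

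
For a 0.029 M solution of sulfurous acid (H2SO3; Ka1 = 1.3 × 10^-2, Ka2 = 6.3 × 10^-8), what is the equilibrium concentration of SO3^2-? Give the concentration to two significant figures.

First ionization gives [H+] ≈ [HSO3-] = 1.40 × 10^-2 M.
Second step: Ka2 = [H+][SO3^2-]/[HSO3-] ≈ [SO3^2-] (since [H+] ≈ [HSO3-]).
So [SO3^2-] ≈ Ka2.

6.3 × 10^-8 M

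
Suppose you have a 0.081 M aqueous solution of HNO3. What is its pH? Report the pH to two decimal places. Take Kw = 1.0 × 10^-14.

HNO3 is a strong acid and dissociates completely, so [H+] = 0.081 M.
pH = -log(0.081) = 1.09

pH = 1.09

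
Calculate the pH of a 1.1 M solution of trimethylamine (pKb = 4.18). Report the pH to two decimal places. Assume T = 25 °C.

(CH3)3N + H2O ⇌ (CH3)3NH+ + OH-
Kb = 10^(−4.18) = 6.61 × 10^-5
Kb = [OH-]²/(1.1 − [OH-]) = 6.61 × 10^-5
Since Kb ≪ C₀, [OH-] ≈ √(Kb·C₀) = 8.53 × 10^-3 M.
([OH-]/C₀ = 0.78% < 5%, so the approximation holds.)
pOH = 2.07, so pH = 14.00 − pOH = 11.93

pH = 11.93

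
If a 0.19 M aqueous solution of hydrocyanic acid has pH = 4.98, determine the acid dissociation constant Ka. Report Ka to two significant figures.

Ka = 5.8 × 10^-10

[H+] = 10^(-4.98) = 1.05 × 10^-5 M
At equilibrium [HA] = 0.19 − 1.05 × 10^-5 = 1.90 × 10^-1 M
Ka = [H+][A-]/[HA] = (1.05 × 10^-5)² / 1.90 × 10^-1 = 5.8 × 10^-10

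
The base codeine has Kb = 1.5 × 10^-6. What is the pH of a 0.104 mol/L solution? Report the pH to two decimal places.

C18H21NO3 + H2O ⇌ C18H22NO3+ + OH-
Let x = [OH-] at equilibrium. Kb = x²/(0.104 − x).
Assume x ≪ 0.104: x ≈ √(1.5 × 10^-6 × 0.104) = 3.95 × 10^-4 M
pOH = 3.40, so pH = 14.00 − pOH = 10.60

pH = 10.60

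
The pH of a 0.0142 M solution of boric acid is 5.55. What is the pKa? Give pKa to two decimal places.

[H+] = 10^(-5.55) = 2.82 × 10^-6 M
At equilibrium [HA] = 0.0142 − 2.82 × 10^-6 = 1.42 × 10^-2 M
Ka = [H+][A-]/[HA] = (2.82 × 10^-6)² / 1.42 × 10^-2 = 5.60 × 10^-10
pKa = -log(5.60 × 10^-10) = 9.25

pKa = 9.25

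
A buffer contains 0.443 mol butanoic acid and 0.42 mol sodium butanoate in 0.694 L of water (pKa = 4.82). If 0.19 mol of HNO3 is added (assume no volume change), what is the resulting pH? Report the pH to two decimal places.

pH = 4.38

Added H+ converts CH3(CH2)2COO- to CH3(CH2)2COOH: CH3(CH2)2COOH → 0.633 mol, CH3(CH2)2COO- → 0.23 mol.
pH = pKa + log([A⁻]/[HA]) = 4.82 + log(0.23/0.633) = 4.82 -0.440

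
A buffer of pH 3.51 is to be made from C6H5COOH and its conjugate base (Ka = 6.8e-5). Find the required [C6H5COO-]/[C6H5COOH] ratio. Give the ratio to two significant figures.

pKa = -log(6.8 × 10^-5) = 4.167
pH = pKa + log(r) ⇒ log(r) = 3.51 − 4.167 = -0.657
r = [C6H5COO-]/[C6H5COOH] = 10^(-0.657) = 0.22

ratio = 0.22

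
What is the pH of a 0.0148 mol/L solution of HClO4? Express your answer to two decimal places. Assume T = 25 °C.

HClO4 is a strong acid and dissociates completely, so [H+] = 0.0148 M.
pH = -log(0.0148) = 1.83

pH = 1.83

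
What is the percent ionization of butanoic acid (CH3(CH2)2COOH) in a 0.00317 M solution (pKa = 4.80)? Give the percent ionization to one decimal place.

6.8%

CH3(CH2)2COOH ⇌ CH3(CH2)2COO- + H+; let x = [H+] at equilibrium.
Ka = 10^(−4.80) = 1.58 × 10^-5
Ka = x²/(C₀ − x); solving the quadratic gives x = 2.16 × 10^-4 M.
Fraction ionized = 2.16 × 10^-4 / 0.00317 = 0.0681 → 6.8%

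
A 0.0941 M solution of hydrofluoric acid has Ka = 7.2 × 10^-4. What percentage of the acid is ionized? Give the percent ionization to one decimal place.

8.4%

HF ⇌ F- + H+; let x = [H+] at equilibrium.
Ka = x²/(C₀ − x); solving the quadratic gives x = 7.88 × 10^-3 M.
% ionization = x/C₀ × 100% = 7.88 × 10^-3/0.0941 × 100% = 8.4%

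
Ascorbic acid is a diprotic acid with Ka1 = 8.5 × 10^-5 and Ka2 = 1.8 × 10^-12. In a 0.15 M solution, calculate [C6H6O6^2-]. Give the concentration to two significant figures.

First ionization gives [H+] ≈ [HC6H6O6-] = 3.57 × 10^-3 M.
Second step: Ka2 = [H+][C6H6O6^2-]/[HC6H6O6-] ≈ [C6H6O6^2-] (since [H+] ≈ [HC6H6O6-]).
So [C6H6O6^2-] ≈ Ka2.

1.8 × 10^-12 M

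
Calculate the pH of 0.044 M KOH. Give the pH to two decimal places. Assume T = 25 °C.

pH = 12.64

KOH is a strong base; [OH-] = 0.044 M.
pOH = -log(0.044) = 1.36
pH = 14.00 - 1.36 = 12.64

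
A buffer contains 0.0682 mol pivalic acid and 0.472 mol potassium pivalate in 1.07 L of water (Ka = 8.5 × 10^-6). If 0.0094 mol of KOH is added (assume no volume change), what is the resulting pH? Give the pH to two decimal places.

OH- converts (CH3)3CCOOH to (CH3)3CCOO-: (CH3)3CCOOH → 0.0588 mol, (CH3)3CCOO- → 0.481 mol.
pKa = −log(8.5 × 10^-6) = 5.071
pH = pKa + log([A⁻]/[HA]) = 5.071 + log(0.481/0.0588) = 5.071 +0.913

pH = 5.98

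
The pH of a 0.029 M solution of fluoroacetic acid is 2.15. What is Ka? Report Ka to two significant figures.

[H+] = 10^(-2.15) = 7.08 × 10^-3 M
At equilibrium [HA] = 0.029 − 7.08 × 10^-3 = 2.19 × 10^-2 M
Ka = [H+][A-]/[HA] = (7.08 × 10^-3)² / 2.19 × 10^-2 = 2.3 × 10^-3

Ka = 2.3 × 10^-3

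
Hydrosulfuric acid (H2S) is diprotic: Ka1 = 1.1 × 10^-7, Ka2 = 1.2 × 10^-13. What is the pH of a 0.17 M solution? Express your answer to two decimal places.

pH = 3.86

Ka1 ≫ Ka2, so treat the first dissociation as the only significant source of H+.
Ka1 = x²/(0.17 − x) = 1.1 × 10^-7
x ≈ √(1.1 × 10^-7 × 0.17) = 1.37 × 10^-4 M
pH = −log(1.37 × 10^-4) = 3.86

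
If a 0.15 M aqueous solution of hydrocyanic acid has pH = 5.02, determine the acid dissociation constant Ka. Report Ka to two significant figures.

[H+] = 10^(-5.02) = 9.55 × 10^-6 M
At equilibrium [HA] = 0.15 − 9.55 × 10^-6 = 1.50 × 10^-1 M
Ka = [H+][A-]/[HA] = (9.55 × 10^-6)² / 1.50 × 10^-1 = 6.1 × 10^-10

Ka = 6.1 × 10^-10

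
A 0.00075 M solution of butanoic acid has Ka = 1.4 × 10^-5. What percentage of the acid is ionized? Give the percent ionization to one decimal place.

CH3(CH2)2COOH ⇌ CH3(CH2)2COO- + H+; let x = [H+] at equilibrium.
Solve x² + 1.4e-05x − 1.05e-08 = 0 → x = 9.57 × 10^-5 M
Fraction ionized = 9.57 × 10^-5 / 0.00075 = 0.1276 → 12.8%

12.8%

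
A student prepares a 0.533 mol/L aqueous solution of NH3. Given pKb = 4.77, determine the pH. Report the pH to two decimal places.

NH3 + H2O ⇌ NH4+ + OH-
Kb = 10^(−4.77) = 1.70 × 10^-5
Kb = [OH-]²/(0.533 − [OH-]) = 1.70 × 10^-5
Assume [OH-] ≪ 0.533: [OH-] ≈ √(1.70 × 10^-5 × 0.533) = 3.01 × 10^-3 M
Check: 0.56% ionized — well under 5%, approximation valid.
pOH = −log(3.01 × 10^-3) = 2.52; pH = 14.00 − 2.52 = 11.48

pH = 11.48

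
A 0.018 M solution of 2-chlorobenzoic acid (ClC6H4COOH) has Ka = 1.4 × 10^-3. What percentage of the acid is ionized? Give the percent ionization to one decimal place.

24.3%

ClC6H4COOH ⇌ ClC6H4COO- + H+; let x = [H+] at equilibrium.
Ka = x²/(C₀ − x); solving the quadratic gives x = 4.37 × 10^-3 M.
Fraction ionized = 4.37 × 10^-3 / 0.018 = 0.2428 → 24.3%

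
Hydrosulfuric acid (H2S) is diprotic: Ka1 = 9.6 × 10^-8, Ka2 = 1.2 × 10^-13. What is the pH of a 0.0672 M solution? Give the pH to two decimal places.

pH = 4.10

Since Ka1 ≫ Ka2, the first ionization dominates [H+].
Ka1 = x²/(0.0672 − x) = 9.6 × 10^-8
x ≈ √(9.6 × 10^-8 × 0.0672) = 8.03 × 10^-5 M
pH = −log(8.03 × 10^-5) = 4.10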